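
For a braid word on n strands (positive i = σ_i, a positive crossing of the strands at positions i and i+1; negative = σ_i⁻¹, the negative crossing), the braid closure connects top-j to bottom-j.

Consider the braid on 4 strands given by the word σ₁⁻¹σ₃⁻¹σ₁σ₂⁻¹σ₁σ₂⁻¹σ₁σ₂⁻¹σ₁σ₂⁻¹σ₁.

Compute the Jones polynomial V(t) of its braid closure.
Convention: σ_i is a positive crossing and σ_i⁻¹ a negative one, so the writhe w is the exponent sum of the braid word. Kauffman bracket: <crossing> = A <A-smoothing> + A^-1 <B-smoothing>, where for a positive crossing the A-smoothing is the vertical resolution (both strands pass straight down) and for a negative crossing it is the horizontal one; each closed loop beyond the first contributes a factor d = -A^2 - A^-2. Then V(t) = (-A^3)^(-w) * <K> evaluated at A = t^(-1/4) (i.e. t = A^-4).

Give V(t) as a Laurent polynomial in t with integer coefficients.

t^4 - 4*t^3 + 6*t^2 - 7*t + 9 - 7*t^-1 + 6*t^-2 - 4*t^-3 + t^-4

Derivation:
The presented braid s1^-1 s3^-1 s1 s2^-1 s1 s2^-1 s1 s2^-1 s1 s2^-1 s1 on 4 strands reduces by inverse Markov moves (closure unchanged at each step):
  Deconjugate: the word is γ·β·γ⁻¹ with γ = s1^-1 (prefix) and γ⁻¹ = s1 (suffix); strip both.
Reduced to β = s3^-1 s1 s2^-1 s1 s2^-1 s1 s2^-1 s1 s2^-1 on 4 strands, 9 crossings.
Compute on β:
Braid: s3^-1 s1 s2^-1 s1 s2^-1 s1 s2^-1 s1 s2^-1 on 4 strands, 9 crossings.
Writhe w = (#positive) - (#negative) = 4 - 5 = -1.
Enumerate smoothing states for the bracket polynomial. There are 2^9 = 512 states.
Smooth each crossing (0=||, 1=⌣⌢); contribution A^(Σ sign_k(1-2s_k)) * d^(L-1).
Tabulate the states by total A-exponent and number of loops L (A-exp: L × count):
  A^9: L=5 ×1
  A^7: L=4 ×8, L=6 ×1
  A^5: L=3 ×28, L=5 ×8
  A^3: L=2 ×52, L=4 ×32
  A^1: L=1 ×45, L=3 ×77, L=5 ×4
  A^-1: L=2 ×97, L=4 ×29
  A^-3: L=3 ×80, L=5 ×4
  A^-5: L=4 ×36
  A^-7: L=5 ×9
  A^-9: L=6 ×1
Each group contributes A^e * Σ count * d^(L-1):
Powers of d = -A^2 - A^-2: d^2 = A^4 + 2 + A^-4; d^3 = -A^6 - 3*A^2 - 3*A^-2 - A^-6; d^4 = A^8 + 4*A^4 + 6 + 4*A^-4 + A^-8; d^5 = -A^10 - 5*A^6 - 10*A^2 - 10*A^-2 - 5*A^-6 - A^-10.
  A^9 * (d^4) = A^17 + 4*A^13 + 6*A^9 + 4*A^5 + A
  A^7 * (8*d^3 + d^5) = -A^17 - 13*A^13 - 34*A^9 - 34*A^5 - 13*A - A^-3
  A^5 * (28*d^2 + 8*d^4) = 8*A^13 + 60*A^9 + 104*A^5 + 60*A + 8*A^-3
  A^3 * (52*d + 32*d^3) = -32*A^9 - 148*A^5 - 148*A - 32*A^-3
  A^1 * (45 + 77*d^2 + 4*d^4) = 4*A^9 + 93*A^5 + 223*A + 93*A^-3 + 4*A^-7
  A^-1 * (97*d + 29*d^3) = -29*A^5 - 184*A - 184*A^-3 - 29*A^-7
  A^-3 * (80*d^2 + 4*d^4) = 4*A^5 + 96*A + 184*A^-3 + 96*A^-7 + 4*A^-11
  A^-5 * (36*d^3) = -36*A - 108*A^-3 - 108*A^-7 - 36*A^-11
  A^-7 * (9*d^4) = 9*A + 36*A^-3 + 54*A^-7 + 36*A^-11 + 9*A^-15
  A^-9 * (d^5) = -A - 5*A^-3 - 10*A^-7 - 10*A^-11 - 5*A^-15 - A^-19
Summing the groups: <K> = -A^13 + 4*A^9 - 6*A^5 + 7*A - 9*A^-3 + 7*A^-7 - 6*A^-11 + 4*A^-15 - A^-19
Normalise by the writhe: (-A^3)^(-w) = (-A^3)^(1) = -A^3, so f(A) = -A^3 * <K> = A^16 - 4*A^12 + 6*A^8 - 7*A^4 + 9 - 7*A^-4 + 6*A^-8 - 4*A^-12 + A^-16.
Substitute A = t^(-1/4), i.e. A^e → t^(-e/4): V(t) = t^4 - 4*t^3 + 6*t^2 - 7*t + 9 - 7*t^-1 + 6*t^-2 - 4*t^-3 + t^-4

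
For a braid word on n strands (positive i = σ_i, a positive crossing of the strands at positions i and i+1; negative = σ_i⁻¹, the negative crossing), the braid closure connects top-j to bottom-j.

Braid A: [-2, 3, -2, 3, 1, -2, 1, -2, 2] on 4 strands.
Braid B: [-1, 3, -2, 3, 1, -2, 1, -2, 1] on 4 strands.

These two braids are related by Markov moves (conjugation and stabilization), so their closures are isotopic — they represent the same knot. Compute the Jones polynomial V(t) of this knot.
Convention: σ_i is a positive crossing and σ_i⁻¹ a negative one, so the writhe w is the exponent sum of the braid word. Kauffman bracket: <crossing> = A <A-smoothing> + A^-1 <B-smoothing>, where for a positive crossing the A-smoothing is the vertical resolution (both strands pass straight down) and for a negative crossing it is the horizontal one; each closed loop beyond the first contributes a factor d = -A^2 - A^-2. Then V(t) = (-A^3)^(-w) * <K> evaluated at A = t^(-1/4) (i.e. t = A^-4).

t^4 - 2*t^3 + 3*t^2 - 4*t + 4 - 3*t^-1 + 3*t^-2 - t^-3

Derivation:
Markov-equivalent braids have isotopic closures, hence identical knot invariants. Strip the Markov moves from each word to reach a common short braid β, then compute V(t) once on β.
Braid A: s2^-1 s3 s2^-1 s3 s1 s2^-1 s1 s2^-1 s2 on 4 strands reduces by inverse Markov moves (closure unchanged at each step):
  Deconjugate: the word is γ·β·γ⁻¹ with γ = s2^-1 (prefix) and γ⁻¹ = s2 (suffix); strip both.
Reduced to β = s3 s2^-1 s3 s1 s2^-1 s1 s2^-1 on 4 strands, 7 crossings.
Braid B: s1^-1 s3 s2^-1 s3 s1 s2^-1 s1 s2^-1 s1 on 4 strands reduces by inverse Markov moves (closure unchanged at each step):
  Deconjugate: the word is γ·β·γ⁻¹ with γ = s1^-1 (prefix) and γ⁻¹ = s1 (suffix); strip both.
Reduced to β = s3 s2^-1 s3 s1 s2^-1 s1 s2^-1 on 4 strands, 7 crossings.
Both give the same β = s3 s2^-1 s3 s1 s2^-1 s1 s2^-1 on 4 strands, so one state sum suffices:
Braid: s3 s2^-1 s3 s1 s2^-1 s1 s2^-1 on 4 strands, 7 crossings.
Writhe w = (#positive) - (#negative) = 4 - 3 = 1.
Computing the Kauffman bracket via state sum. There are 2^7 = 128 states.
Each crossing splits two ways (0=vertical, 1=horizontal). The state's weight is A^(#A-smoothings - #B-smoothings) * d^(loops - 1).
Tabulate the states by total A-exponent and number of loops L (A-exp: L × count):
  A^7: L=5 ×1
  A^5: L=4 ×7
  A^3: L=3 ×21
  A^1: L=2 ×32, L=4 ×3
  A^-1: L=1 ×21, L=3 ×14
  A^-3: L=2 ×19, L=4 ×2
  A^-5: L=3 ×7
  A^-7: L=4 ×1
Each group contributes A^e * Σ count * d^(L-1):
Powers of d = -A^2 - A^-2: d^2 = A^4 + 2 + A^-4; d^3 = -A^6 - 3*A^2 - 3*A^-2 - A^-6; d^4 = A^8 + 4*A^4 + 6 + 4*A^-4 + A^-8.
  A^7 * (d^4) = A^15 + 4*A^11 + 6*A^7 + 4*A^3 + A^-1
  A^5 * (7*d^3) = -7*A^11 - 21*A^7 - 21*A^3 - 7*A^-1
  A^3 * (21*d^2) = 21*A^7 + 42*A^3 + 21*A^-1
  A^1 * (32*d + 3*d^3) = -3*A^7 - 41*A^3 - 41*A^-1 - 3*A^-5
  A^-1 * (21 + 14*d^2) = 14*A^3 + 49*A^-1 + 14*A^-5
  A^-3 * (19*d + 2*d^3) = -2*A^3 - 25*A^-1 - 25*A^-5 - 2*A^-9
  A^-5 * (7*d^2) = 7*A^-1 + 14*A^-5 + 7*A^-9
  A^-7 * (d^3) = -A^-1 - 3*A^-5 - 3*A^-9 - A^-13
Summing the groups: <K> = A^15 - 3*A^11 + 3*A^7 - 4*A^3 + 4*A^-1 - 3*A^-5 + 2*A^-9 - A^-13
Normalise by the writhe: (-A^3)^(-w) = (-A^3)^(-1) = -A^-3, so f(A) = -A^-3 * <K> = -A^12 + 3*A^8 - 3*A^4 + 4 - 4*A^-4 + 3*A^-8 - 2*A^-12 + A^-16.
Substitute A = t^(-1/4), i.e. A^e → t^(-e/4): V(t) = t^4 - 2*t^3 + 3*t^2 - 4*t + 4 - 3*t^-1 + 3*t^-2 - t^-3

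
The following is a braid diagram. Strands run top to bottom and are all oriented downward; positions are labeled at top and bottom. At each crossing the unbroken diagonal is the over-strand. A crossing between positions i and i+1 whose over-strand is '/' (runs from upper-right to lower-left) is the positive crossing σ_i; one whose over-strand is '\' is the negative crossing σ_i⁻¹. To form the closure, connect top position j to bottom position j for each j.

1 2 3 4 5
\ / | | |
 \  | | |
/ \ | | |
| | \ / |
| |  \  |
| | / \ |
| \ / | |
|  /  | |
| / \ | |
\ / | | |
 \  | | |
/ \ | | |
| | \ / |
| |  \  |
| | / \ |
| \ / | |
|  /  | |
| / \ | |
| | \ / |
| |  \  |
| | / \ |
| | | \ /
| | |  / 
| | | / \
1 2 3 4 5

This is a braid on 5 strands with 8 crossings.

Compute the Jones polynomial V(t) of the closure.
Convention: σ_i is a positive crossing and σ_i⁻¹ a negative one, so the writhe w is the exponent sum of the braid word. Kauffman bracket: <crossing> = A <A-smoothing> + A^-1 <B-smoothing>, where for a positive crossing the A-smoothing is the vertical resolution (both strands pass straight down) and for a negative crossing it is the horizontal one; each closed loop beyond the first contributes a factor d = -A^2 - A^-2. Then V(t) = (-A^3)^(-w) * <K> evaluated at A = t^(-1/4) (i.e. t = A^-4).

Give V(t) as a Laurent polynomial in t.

Reading the diagram top to bottom ('/'-over between positions i,i+1 = s_i, '\'-over = s_i^-1): braid word = s1^-1 s3^-1 s2 s1^-1 s3^-1 s2 s3^-1 s4.
The presented braid s1^-1 s3^-1 s2 s1^-1 s3^-1 s2 s3^-1 s4 on 5 strands reduces by inverse Markov moves (closure unchanged at each step):
  Destabilize: the word has the form β·s4 where s4 occurs only as the final letter (β ∈ B_4); drop it and the last strand → 4 strands.
Reduced to β = s1^-1 s3^-1 s2 s1^-1 s3^-1 s2 s3^-1 on 4 strands, 7 crossings.
Compute on β:
Braid: s1^-1 s3^-1 s2 s1^-1 s3^-1 s2 s3^-1 on 4 strands, 7 crossings.
Writhe w = (#positive) - (#negative) = 2 - 5 = -3.
Computing the Kauffman bracket via state sum. There are 2^7 = 128 states.
Each crossing splits two ways (0=vertical, 1=horizontal). The state's weight is A^(#A-smoothings - #B-smoothings) * d^(loops - 1).
Tabulate the states by total A-exponent and number of loops L (A-exp: L × count):
  A^7: L=5 ×1
  A^5: L=4 ×7
  A^3: L=3 ×20, L=5 ×1
  A^1: L=2 ×29, L=4 ×6
  A^-1: L=1 ×19, L=3 ×16
  A^-3: L=2 ×19, L=4 ×2
  A^-5: L=3 ×7
  A^-7: L=4 ×1
Each group contributes A^e * Σ count * d^(L-1):
Powers of d = -A^2 - A^-2: d^2 = A^4 + 2 + A^-4; d^3 = -A^6 - 3*A^2 - 3*A^-2 - A^-6; d^4 = A^8 + 4*A^4 + 6 + 4*A^-4 + A^-8.
  A^7 * (d^4) = A^15 + 4*A^11 + 6*A^7 + 4*A^3 + A^-1
  A^5 * (7*d^3) = -7*A^11 - 21*A^7 - 21*A^3 - 7*A^-1
  A^3 * (20*d^2 + d^4) = A^11 + 24*A^7 + 46*A^3 + 24*A^-1 + A^-5
  A^1 * (29*d + 6*d^3) = -6*A^7 - 47*A^3 - 47*A^-1 - 6*A^-5
  A^-1 * (19 + 16*d^2) = 16*A^3 + 51*A^-1 + 16*A^-5
  A^-3 * (19*d + 2*d^3) = -2*A^3 - 25*A^-1 - 25*A^-5 - 2*A^-9
  A^-5 * (7*d^2) = 7*A^-1 + 14*A^-5 + 7*A^-9
  A^-7 * (d^3) = -A^-1 - 3*A^-5 - 3*A^-9 - A^-13
Summing the groups: <K> = A^15 - 2*A^11 + 3*A^7 - 4*A^3 + 3*A^-1 - 3*A^-5 + 2*A^-9 - A^-13
Normalise by the writhe: (-A^3)^(-w) = (-A^3)^(3) = -A^9, so f(A) = -A^9 * <K> = -A^24 + 2*A^20 - 3*A^16 + 4*A^12 - 3*A^8 + 3*A^4 - 2 + A^-4.
Substitute A = t^(-1/4), i.e. A^e → t^(-e/4): V(t) = t - 2 + 3*t^-1 - 3*t^-2 + 4*t^-3 - 3*t^-4 + 2*t^-5 - t^-6

Answer: t - 2 + 3*t^-1 - 3*t^-2 + 4*t^-3 - 3*t^-4 + 2*t^-5 - t^-6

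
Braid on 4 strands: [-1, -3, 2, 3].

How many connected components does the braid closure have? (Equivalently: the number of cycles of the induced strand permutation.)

Track the strand permutation on 4 strands, starting from identity.
  step 1: s1^-1 swaps positions 1,2 -> [2 1 3 4]
  step 2: s3^-1 swaps positions 3,4 -> [2 1 4 3]
  step 3: s2 swaps positions 2,3 -> [2 4 1 3]
  step 4: s3 swaps positions 3,4 -> [2 4 3 1]
Final permutation (position -> original strand): [2 4 3 1]
Closure components = cycle count of this permutation = 2.

Answer: 2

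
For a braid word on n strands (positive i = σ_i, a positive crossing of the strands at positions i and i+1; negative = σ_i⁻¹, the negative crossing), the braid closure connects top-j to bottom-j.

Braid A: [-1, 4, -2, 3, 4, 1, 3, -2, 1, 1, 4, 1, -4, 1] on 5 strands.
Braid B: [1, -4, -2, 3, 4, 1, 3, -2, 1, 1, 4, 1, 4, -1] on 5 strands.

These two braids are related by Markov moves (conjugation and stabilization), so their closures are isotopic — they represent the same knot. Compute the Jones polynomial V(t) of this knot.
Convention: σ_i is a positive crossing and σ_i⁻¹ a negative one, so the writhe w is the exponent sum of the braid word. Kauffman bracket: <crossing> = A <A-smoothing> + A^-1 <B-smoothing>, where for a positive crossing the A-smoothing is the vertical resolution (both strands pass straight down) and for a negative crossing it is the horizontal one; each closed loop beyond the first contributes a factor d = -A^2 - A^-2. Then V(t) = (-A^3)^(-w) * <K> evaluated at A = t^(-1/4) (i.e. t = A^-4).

-t^9 + 3*t^8 - 4*t^7 + 5*t^6 - 6*t^5 + 5*t^4 - 4*t^3 + 3*t^2 - t + 1

Derivation:
Markov-equivalent braids have isotopic closures, hence identical knot invariants. Strip the Markov moves from each word to reach a common short braid β, then compute V(t) once on β.
Braid A: s1^-1 s4 s2^-1 s3 s4 s1 s3 s2^-1 s1 s1 s4 s1 s4^-1 s1 on 5 strands reduces by inverse Markov moves (closure unchanged at each step):
  Deconjugate: the word is γ·β·γ⁻¹ with γ = s1^-1 (prefix) and γ⁻¹ = s1 (suffix); strip both.
  Deconjugate: the word is γ·β·γ⁻¹ with γ = s4 (prefix) and γ⁻¹ = s4^-1 (suffix); strip both.
Reduced to β = s2^-1 s3 s4 s1 s3 s2^-1 s1 s1 s4 s1 on 5 strands, 10 crossings.
Braid B: s1 s4^-1 s2^-1 s3 s4 s1 s3 s2^-1 s1 s1 s4 s1 s4 s1^-1 on 5 strands reduces by inverse Markov moves (closure unchanged at each step):
  Deconjugate: the word is γ·β·γ⁻¹ with γ = s1 s4^-1 (prefix) and γ⁻¹ = s4 s1^-1 (suffix); strip both.
Reduced to β = s2^-1 s3 s4 s1 s3 s2^-1 s1 s1 s4 s1 on 5 strands, 10 crossings.
Both give the same β = s2^-1 s3 s4 s1 s3 s2^-1 s1 s1 s4 s1 on 5 strands, so one state sum suffices:
Braid: s2^-1 s3 s4 s1 s3 s2^-1 s1 s1 s4 s1 on 5 strands, 10 crossings.
Writhe w = (#positive) - (#negative) = 8 - 2 = 6.
Computing the Kauffman bracket via state sum. There are 2^10 = 1024 states.
Each crossing splits two ways (0=vertical, 1=horizontal). The state's weight is A^(#A-smoothings - #B-smoothings) * d^(loops - 1).
Tabulate the states by total A-exponent and number of loops L (A-exp: L × count):
  A^10: L=5 ×1
  A^8: L=4 ×10
  A^6: L=3 ×39, L=5 ×6
  A^4: L=2 ×68, L=4 ×51, L=6 ×1
  A^2: L=1 ×44, L=3 ×139, L=5 ×27
  A^0: L=2 ×126, L=4 ×118, L=6 ×8
  A^-2: L=1 ×11, L=3 ×140, L=5 ×58, L=7 ×1
  A^-4: L=2 ×19, L=4 ×85, L=6 ×16
  A^-6: L=3 ×15, L=5 ×28, L=7 ×2
  A^-8: L=4 ×6, L=6 ×4
  A^-10: L=5 ×1
Each group contributes A^e * Σ count * d^(L-1):
Powers of d = -A^2 - A^-2: d^2 = A^4 + 2 + A^-4; d^3 = -A^6 - 3*A^2 - 3*A^-2 - A^-6; d^4 = A^8 + 4*A^4 + 6 + 4*A^-4 + A^-8; d^5 = -A^10 - 5*A^6 - 10*A^2 - 10*A^-2 - 5*A^-6 - A^-10; d^6 = A^12 + 6*A^8 + 15*A^4 + 20 + 15*A^-4 + 6*A^-8 + A^-12.
  A^10 * (d^4) = A^18 + 4*A^14 + 6*A^10 + 4*A^6 + A^2
  A^8 * (10*d^3) = -10*A^14 - 30*A^10 - 30*A^6 - 10*A^2
  A^6 * (39*d^2 + 6*d^4) = 6*A^14 + 63*A^10 + 114*A^6 + 63*A^2 + 6*A^-2
  A^4 * (68*d + 51*d^3 + d^5) = -A^14 - 56*A^10 - 231*A^6 - 231*A^2 - 56*A^-2 - A^-6
  A^2 * (44 + 139*d^2 + 27*d^4) = 27*A^10 + 247*A^6 + 484*A^2 + 247*A^-2 + 27*A^-6
  A^0 * (126*d + 118*d^3 + 8*d^5) = -8*A^10 - 158*A^6 - 560*A^2 - 560*A^-2 - 158*A^-6 - 8*A^-10
  A^-2 * (11 + 140*d^2 + 58*d^4 + d^6) = A^10 + 64*A^6 + 387*A^2 + 659*A^-2 + 387*A^-6 + 64*A^-10 + A^-14
  A^-4 * (19*d + 85*d^3 + 16*d^5) = -16*A^6 - 165*A^2 - 434*A^-2 - 434*A^-6 - 165*A^-10 - 16*A^-14
  A^-6 * (15*d^2 + 28*d^4 + 2*d^6) = 2*A^6 + 40*A^2 + 157*A^-2 + 238*A^-6 + 157*A^-10 + 40*A^-14 + 2*A^-18
  A^-8 * (6*d^3 + 4*d^5) = -4*A^2 - 26*A^-2 - 58*A^-6 - 58*A^-10 - 26*A^-14 - 4*A^-18
  A^-10 * (d^4) = A^-2 + 4*A^-6 + 6*A^-10 + 4*A^-14 + A^-18
Summing the groups: <K> = A^18 - A^14 + 3*A^10 - 4*A^6 + 5*A^2 - 6*A^-2 + 5*A^-6 - 4*A^-10 + 3*A^-14 - A^-18
Normalise by the writhe: (-A^3)^(-w) = (-A^3)^(-6) = A^-18, so f(A) = A^-18 * <K> = 1 - A^-4 + 3*A^-8 - 4*A^-12 + 5*A^-16 - 6*A^-20 + 5*A^-24 - 4*A^-28 + 3*A^-32 - A^-36.
Substitute A = t^(-1/4), i.e. A^e → t^(-e/4): V(t) = -t^9 + 3*t^8 - 4*t^7 + 5*t^6 - 6*t^5 + 5*t^4 - 4*t^3 + 3*t^2 - t + 1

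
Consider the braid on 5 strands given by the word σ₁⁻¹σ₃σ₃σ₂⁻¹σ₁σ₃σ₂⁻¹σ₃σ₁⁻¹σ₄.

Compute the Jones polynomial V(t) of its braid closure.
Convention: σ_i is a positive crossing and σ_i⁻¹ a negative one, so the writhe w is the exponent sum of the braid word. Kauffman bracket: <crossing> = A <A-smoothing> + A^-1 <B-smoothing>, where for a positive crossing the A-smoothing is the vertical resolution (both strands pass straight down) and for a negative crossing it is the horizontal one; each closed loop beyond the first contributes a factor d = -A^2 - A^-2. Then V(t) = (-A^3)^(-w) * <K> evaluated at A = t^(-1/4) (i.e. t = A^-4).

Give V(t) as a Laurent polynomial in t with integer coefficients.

The presented braid s1^-1 s3 s3 s2^-1 s1 s3 s2^-1 s3 s1^-1 s4 on 5 strands reduces by inverse Markov moves (closure unchanged at each step):
  Destabilize: the word has the form β·s4 where s4 occurs only as the final letter (β ∈ B_4); drop it and the last strand → 4 strands.
Reduced to β = s1^-1 s3 s3 s2^-1 s1 s3 s2^-1 s3 s1^-1 on 4 strands, 9 crossings.
Compute on β:
Braid: s1^-1 s3 s3 s2^-1 s1 s3 s2^-1 s3 s1^-1 on 4 strands, 9 crossings.
Writhe w = (#positive) - (#negative) = 5 - 4 = 1.
Enumerate smoothing states for the bracket polynomial. There are 2^9 = 512 states.
Smooth each crossing (0=||, 1=⌣⌢); contribution A^(Σ sign_k(1-2s_k)) * d^(L-1).
Tabulate the states by total A-exponent and number of loops L (A-exp: L × count):
  A^9: L=4 ×1
  A^7: L=3 ×9
  A^5: L=2 ×29, L=4 ×7
  A^3: L=1 ×30, L=3 ×52, L=5 ×2
  A^1: L=2 ×83, L=4 ×43
  A^-1: L=1 ×11, L=3 ×93, L=5 ×22
  A^-3: L=2 ×19, L=4 ×58, L=6 ×7
  A^-5: L=3 ×15, L=5 ×20, L=7 ×1
  A^-7: L=4 ×6, L=6 ×3
  A^-9: L=5 ×1
Each group contributes A^e * Σ count * d^(L-1):
Powers of d = -A^2 - A^-2: d^2 = A^4 + 2 + A^-4; d^3 = -A^6 - 3*A^2 - 3*A^-2 - A^-6; d^4 = A^8 + 4*A^4 + 6 + 4*A^-4 + A^-8; d^5 = -A^10 - 5*A^6 - 10*A^2 - 10*A^-2 - 5*A^-6 - A^-10; d^6 = A^12 + 6*A^8 + 15*A^4 + 20 + 15*A^-4 + 6*A^-8 + A^-12.
  A^9 * (d^3) = -A^15 - 3*A^11 - 3*A^7 - A^3
  A^7 * (9*d^2) = 9*A^11 + 18*A^7 + 9*A^3
  A^5 * (29*d + 7*d^3) = -7*A^11 - 50*A^7 - 50*A^3 - 7*A^-1
  A^3 * (30 + 52*d^2 + 2*d^4) = 2*A^11 + 60*A^7 + 146*A^3 + 60*A^-1 + 2*A^-5
  A^1 * (83*d + 43*d^3) = -43*A^7 - 212*A^3 - 212*A^-1 - 43*A^-5
  A^-1 * (11 + 93*d^2 + 22*d^4) = 22*A^7 + 181*A^3 + 329*A^-1 + 181*A^-5 + 22*A^-9
  A^-3 * (19*d + 58*d^3 + 7*d^5) = -7*A^7 - 93*A^3 - 263*A^-1 - 263*A^-5 - 93*A^-9 - 7*A^-13
  A^-5 * (15*d^2 + 20*d^4 + d^6) = A^7 + 26*A^3 + 110*A^-1 + 170*A^-5 + 110*A^-9 + 26*A^-13 + A^-17
  A^-7 * (6*d^3 + 3*d^5) = -3*A^3 - 21*A^-1 - 48*A^-5 - 48*A^-9 - 21*A^-13 - 3*A^-17
  A^-9 * (d^4) = A^-1 + 4*A^-5 + 6*A^-9 + 4*A^-13 + A^-17
Summing the groups: <K> = -A^15 + A^11 - 2*A^7 + 3*A^3 - 3*A^-1 + 3*A^-5 - 3*A^-9 + 2*A^-13 - A^-17
Normalise by the writhe: (-A^3)^(-w) = (-A^3)^(-1) = -A^-3, so f(A) = -A^-3 * <K> = A^12 - A^8 + 2*A^4 - 3 + 3*A^-4 - 3*A^-8 + 3*A^-12 - 2*A^-16 + A^-20.
Substitute A = t^(-1/4), i.e. A^e → t^(-e/4): V(t) = t^5 - 2*t^4 + 3*t^3 - 3*t^2 + 3*t - 3 + 2*t^-1 - t^-2 + t^-3

Answer: t^5 - 2*t^4 + 3*t^3 - 3*t^2 + 3*t - 3 + 2*t^-1 - t^-2 + t^-3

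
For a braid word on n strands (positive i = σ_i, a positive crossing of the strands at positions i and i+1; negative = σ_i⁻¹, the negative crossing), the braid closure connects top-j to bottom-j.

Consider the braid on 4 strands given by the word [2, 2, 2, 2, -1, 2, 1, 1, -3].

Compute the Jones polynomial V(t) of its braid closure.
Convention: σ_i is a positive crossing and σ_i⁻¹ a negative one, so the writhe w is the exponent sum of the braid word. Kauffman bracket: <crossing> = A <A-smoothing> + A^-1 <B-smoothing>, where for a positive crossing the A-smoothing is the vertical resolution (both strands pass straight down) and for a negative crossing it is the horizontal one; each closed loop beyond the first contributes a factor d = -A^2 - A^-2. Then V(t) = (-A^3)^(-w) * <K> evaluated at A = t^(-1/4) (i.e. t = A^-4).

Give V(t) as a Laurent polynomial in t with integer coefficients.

The presented braid s2 s2 s2 s2 s1^-1 s2 s1 s1 s3^-1 on 4 strands reduces by inverse Markov moves (closure unchanged at each step):
  Destabilize: the word has the form β·s3^-1 where s3^-1 occurs only as the final letter (β ∈ B_3); drop it and the last strand → 3 strands.
Reduced to β = s2 s2 s2 s2 s1^-1 s2 s1 s1 on 3 strands, 8 crossings.
Compute on β:
Braid: s2 s2 s2 s2 s1^-1 s2 s1 s1 on 3 strands, 8 crossings.
Writhe w = (#positive) - (#negative) = 7 - 1 = 6.
Enumerate smoothing states for the bracket polynomial. There are 2^8 = 256 states.
Smooth each crossing (0=||, 1=⌣⌢); contribution A^(Σ sign_k(1-2s_k)) * d^(L-1).
Tabulate the states by total A-exponent and number of loops L (A-exp: L × count):
  A^8: L=2 ×1
  A^6: L=1 ×5, L=3 ×3
  A^4: L=2 ×27, L=4 ×1
  A^2: L=1 ×18, L=3 ×38
  A^0: L=2 ×41, L=4 ×29
  A^-2: L=3 ×44, L=5 ×12
  A^-4: L=4 ×26, L=6 ×2
  A^-6: L=5 ×8
  A^-8: L=6 ×1
Each group contributes A^e * Σ count * d^(L-1):
Powers of d = -A^2 - A^-2: d^2 = A^4 + 2 + A^-4; d^3 = -A^6 - 3*A^2 - 3*A^-2 - A^-6; d^4 = A^8 + 4*A^4 + 6 + 4*A^-4 + A^-8; d^5 = -A^10 - 5*A^6 - 10*A^2 - 10*A^-2 - 5*A^-6 - A^-10.
  A^8 * (d) = -A^10 - A^6
  A^6 * (5 + 3*d^2) = 3*A^10 + 11*A^6 + 3*A^2
  A^4 * (27*d + d^3) = -A^10 - 30*A^6 - 30*A^2 - A^-2
  A^2 * (18 + 38*d^2) = 38*A^6 + 94*A^2 + 38*A^-2
  A^0 * (41*d + 29*d^3) = -29*A^6 - 128*A^2 - 128*A^-2 - 29*A^-6
  A^-2 * (44*d^2 + 12*d^4) = 12*A^6 + 92*A^2 + 160*A^-2 + 92*A^-6 + 12*A^-10
  A^-4 * (26*d^3 + 2*d^5) = -2*A^6 - 36*A^2 - 98*A^-2 - 98*A^-6 - 36*A^-10 - 2*A^-14
  A^-6 * (8*d^4) = 8*A^2 + 32*A^-2 + 48*A^-6 + 32*A^-10 + 8*A^-14
  A^-8 * (d^5) = -A^2 - 5*A^-2 - 10*A^-6 - 10*A^-10 - 5*A^-14 - A^-18
Summing the groups: <K> = A^10 - A^6 + 2*A^2 - 2*A^-2 + 3*A^-6 - 2*A^-10 + A^-14 - A^-18
Normalise by the writhe: (-A^3)^(-w) = (-A^3)^(-6) = A^-18, so f(A) = A^-18 * <K> = A^-8 - A^-12 + 2*A^-16 - 2*A^-20 + 3*A^-24 - 2*A^-28 + A^-32 - A^-36.
Substitute A = t^(-1/4), i.e. A^e → t^(-e/4): V(t) = -t^9 + t^8 - 2*t^7 + 3*t^6 - 2*t^5 + 2*t^4 - t^3 + t^2

Answer: -t^9 + t^8 - 2*t^7 + 3*t^6 - 2*t^5 + 2*t^4 - t^3 + t^2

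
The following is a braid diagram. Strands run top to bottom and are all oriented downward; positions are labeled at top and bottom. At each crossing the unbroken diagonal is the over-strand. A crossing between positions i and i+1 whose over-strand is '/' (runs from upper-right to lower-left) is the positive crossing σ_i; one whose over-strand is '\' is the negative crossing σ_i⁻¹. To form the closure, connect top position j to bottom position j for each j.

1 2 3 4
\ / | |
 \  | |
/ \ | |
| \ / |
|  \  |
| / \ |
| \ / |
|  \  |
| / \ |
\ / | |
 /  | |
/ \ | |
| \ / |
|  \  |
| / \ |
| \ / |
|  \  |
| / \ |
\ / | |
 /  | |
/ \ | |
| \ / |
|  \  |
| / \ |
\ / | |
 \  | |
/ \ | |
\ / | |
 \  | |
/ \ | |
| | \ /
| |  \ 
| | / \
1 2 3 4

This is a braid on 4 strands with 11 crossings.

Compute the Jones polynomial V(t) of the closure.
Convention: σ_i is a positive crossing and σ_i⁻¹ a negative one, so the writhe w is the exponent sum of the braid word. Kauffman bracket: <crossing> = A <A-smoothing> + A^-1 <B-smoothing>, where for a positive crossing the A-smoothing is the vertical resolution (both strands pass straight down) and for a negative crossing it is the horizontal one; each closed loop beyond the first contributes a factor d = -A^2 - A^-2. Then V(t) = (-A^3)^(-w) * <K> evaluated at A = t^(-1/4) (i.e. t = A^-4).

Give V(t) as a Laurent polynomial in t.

2*t^-2 - 3*t^-3 + 6*t^-4 - 7*t^-5 + 7*t^-6 - 7*t^-7 + 5*t^-8 - 3*t^-9 + t^-10

Derivation:
Reading the diagram top to bottom ('/'-over between positions i,i+1 = s_i, '\'-over = s_i^-1): braid word = s1^-1 s2^-1 s2^-1 s1 s2^-1 s2^-1 s1 s2^-1 s1^-1 s1^-1 s3^-1.
The presented braid s1^-1 s2^-1 s2^-1 s1 s2^-1 s2^-1 s1 s2^-1 s1^-1 s1^-1 s3^-1 on 4 strands reduces by inverse Markov moves (closure unchanged at each step):
  Destabilize: the word has the form β·s3^-1 where s3^-1 occurs only as the final letter (β ∈ B_3); drop it and the last strand → 3 strands.
Reduced to β = s1^-1 s2^-1 s2^-1 s1 s2^-1 s2^-1 s1 s2^-1 s1^-1 s1^-1 on 3 strands, 10 crossings.
Compute on β:
Braid: s1^-1 s2^-1 s2^-1 s1 s2^-1 s2^-1 s1 s2^-1 s1^-1 s1^-1 on 3 strands, 10 crossings.
Writhe w = (#positive) - (#negative) = 2 - 8 = -6.
Computing the Kauffman bracket via state sum. There are 2^10 = 1024 states.
For each crossing: s=0 is the vertical smoothing, s=1 horizontal. Crossing k contributes A^(sign_k * (1 - 2*s_k)); loop factor d = -A^2 - A^-2.
Tabulate the states by total A-exponent and number of loops L (A-exp: L × count):
  A^10: L=7 ×1
  A^8: L=6 ×10
  A^6: L=5 ×44, L=7 ×1
  A^4: L=4 ×110, L=6 ×10
  A^2: L=3 ×166, L=5 ×44
  A^0: L=2 ×144, L=4 ×106, L=6 ×2
  A^-2: L=1 ×57, L=3 ×140, L=5 ×13
  A^-4: L=2 ×91, L=4 ×28, L=6 ×1
  A^-6: L=1 ×16, L=3 ×26, L=5 ×3
  A^-8: L=2 ×7, L=4 ×3
  A^-10: L=3 ×1
Each group contributes A^e * Σ count * d^(L-1):
Powers of d = -A^2 - A^-2: d^2 = A^4 + 2 + A^-4; d^3 = -A^6 - 3*A^2 - 3*A^-2 - A^-6; d^4 = A^8 + 4*A^4 + 6 + 4*A^-4 + A^-8; d^5 = -A^10 - 5*A^6 - 10*A^2 - 10*A^-2 - 5*A^-6 - A^-10; d^6 = A^12 + 6*A^8 + 15*A^4 + 20 + 15*A^-4 + 6*A^-8 + A^-12.
  A^10 * (d^6) = A^22 + 6*A^18 + 15*A^14 + 20*A^10 + 15*A^6 + 6*A^2 + A^-2
  A^8 * (10*d^5) = -10*A^18 - 50*A^14 - 100*A^10 - 100*A^6 - 50*A^2 - 10*A^-2
  A^6 * (44*d^4 + d^6) = A^18 + 50*A^14 + 191*A^10 + 284*A^6 + 191*A^2 + 50*A^-2 + A^-6
  A^4 * (110*d^3 + 10*d^5) = -10*A^14 - 160*A^10 - 430*A^6 - 430*A^2 - 160*A^-2 - 10*A^-6
  A^2 * (166*d^2 + 44*d^4) = 44*A^10 + 342*A^6 + 596*A^2 + 342*A^-2 + 44*A^-6
  A^0 * (144*d + 106*d^3 + 2*d^5) = -2*A^10 - 116*A^6 - 482*A^2 - 482*A^-2 - 116*A^-6 - 2*A^-10
  A^-2 * (57 + 140*d^2 + 13*d^4) = 13*A^6 + 192*A^2 + 415*A^-2 + 192*A^-6 + 13*A^-10
  A^-4 * (91*d + 28*d^3 + d^5) = -A^6 - 33*A^2 - 185*A^-2 - 185*A^-6 - 33*A^-10 - A^-14
  A^-6 * (16 + 26*d^2 + 3*d^4) = 3*A^2 + 38*A^-2 + 86*A^-6 + 38*A^-10 + 3*A^-14
  A^-8 * (7*d + 3*d^3) = -3*A^-2 - 16*A^-6 - 16*A^-10 - 3*A^-14
  A^-10 * (d^2) = A^-6 + 2*A^-10 + A^-14
Summing the groups: <K> = A^22 - 3*A^18 + 5*A^14 - 7*A^10 + 7*A^6 - 7*A^2 + 6*A^-2 - 3*A^-6 + 2*A^-10
Normalise by the writhe: (-A^3)^(-w) = (-A^3)^(6) = A^18, so f(A) = A^18 * <K> = A^40 - 3*A^36 + 5*A^32 - 7*A^28 + 7*A^24 - 7*A^20 + 6*A^16 - 3*A^12 + 2*A^8.
Substitute A = t^(-1/4), i.e. A^e → t^(-e/4): V(t) = 2*t^-2 - 3*t^-3 + 6*t^-4 - 7*t^-5 + 7*t^-6 - 7*t^-7 + 5*t^-8 - 3*t^-9 + t^-10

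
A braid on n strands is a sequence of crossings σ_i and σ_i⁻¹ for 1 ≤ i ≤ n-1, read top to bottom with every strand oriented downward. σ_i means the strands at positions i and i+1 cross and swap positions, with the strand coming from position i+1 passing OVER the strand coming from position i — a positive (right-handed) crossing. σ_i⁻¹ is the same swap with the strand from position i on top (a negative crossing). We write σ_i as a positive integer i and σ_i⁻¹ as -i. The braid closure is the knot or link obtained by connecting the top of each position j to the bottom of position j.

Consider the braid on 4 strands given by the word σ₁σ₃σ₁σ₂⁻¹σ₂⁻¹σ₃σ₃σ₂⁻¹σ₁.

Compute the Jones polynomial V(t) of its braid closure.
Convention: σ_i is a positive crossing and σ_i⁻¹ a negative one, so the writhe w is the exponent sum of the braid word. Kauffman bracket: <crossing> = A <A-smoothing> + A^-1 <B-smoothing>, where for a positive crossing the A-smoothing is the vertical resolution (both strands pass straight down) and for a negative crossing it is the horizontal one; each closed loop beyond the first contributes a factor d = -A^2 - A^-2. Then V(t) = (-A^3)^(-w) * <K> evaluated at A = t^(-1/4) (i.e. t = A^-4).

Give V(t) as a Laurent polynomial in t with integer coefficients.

Braid: s1 s3 s1 s2^-1 s2^-1 s3 s3 s2^-1 s1 on 4 strands, 9 crossings.
Writhe w = (#positive) - (#negative) = 6 - 3 = 3.
Enumerate smoothing states for the bracket polynomial. There are 2^9 = 512 states.
For each crossing: s=0 is the vertical smoothing, s=1 horizontal. Crossing k contributes A^(sign_k * (1 - 2*s_k)); loop factor d = -A^2 - A^-2.
Tabulate the states by total A-exponent and number of loops L (A-exp: L × count):
  A^9: L=5 ×1
  A^7: L=4 ×9
  A^5: L=3 ×32, L=5 ×4
  A^3: L=2 ×55, L=4 ×28, L=6 ×1
  A^1: L=1 ×39, L=3 ×77, L=5 ×10
  A^-1: L=2 ×81, L=4 ×44, L=6 ×1
  A^-3: L=3 ×73, L=5 ×11
  A^-5: L=4 ×35, L=6 ×1
  A^-7: L=5 ×9
  A^-9: L=6 ×1
Each group contributes A^e * Σ count * d^(L-1):
Powers of d = -A^2 - A^-2: d^2 = A^4 + 2 + A^-4; d^3 = -A^6 - 3*A^2 - 3*A^-2 - A^-6; d^4 = A^8 + 4*A^4 + 6 + 4*A^-4 + A^-8; d^5 = -A^10 - 5*A^6 - 10*A^2 - 10*A^-2 - 5*A^-6 - A^-10.
  A^9 * (d^4) = A^17 + 4*A^13 + 6*A^9 + 4*A^5 + A
  A^7 * (9*d^3) = -9*A^13 - 27*A^9 - 27*A^5 - 9*A
  A^5 * (32*d^2 + 4*d^4) = 4*A^13 + 48*A^9 + 88*A^5 + 48*A + 4*A^-3
  A^3 * (55*d + 28*d^3 + d^5) = -A^13 - 33*A^9 - 149*A^5 - 149*A - 33*A^-3 - A^-7
  A^1 * (39 + 77*d^2 + 10*d^4) = 10*A^9 + 117*A^5 + 253*A + 117*A^-3 + 10*A^-7
  A^-1 * (81*d + 44*d^3 + d^5) = -A^9 - 49*A^5 - 223*A - 223*A^-3 - 49*A^-7 - A^-11
  A^-3 * (73*d^2 + 11*d^4) = 11*A^5 + 117*A + 212*A^-3 + 117*A^-7 + 11*A^-11
  A^-5 * (35*d^3 + d^5) = -A^5 - 40*A - 115*A^-3 - 115*A^-7 - 40*A^-11 - A^-15
  A^-7 * (9*d^4) = 9*A + 36*A^-3 + 54*A^-7 + 36*A^-11 + 9*A^-15
  A^-9 * (d^5) = -A - 5*A^-3 - 10*A^-7 - 10*A^-11 - 5*A^-15 - A^-19
Summing the groups: <K> = A^17 - 2*A^13 + 3*A^9 - 6*A^5 + 6*A - 7*A^-3 + 6*A^-7 - 4*A^-11 + 3*A^-15 - A^-19
Normalise by the writhe: (-A^3)^(-w) = (-A^3)^(-3) = -A^-9, so f(A) = -A^-9 * <K> = -A^8 + 2*A^4 - 3 + 6*A^-4 - 6*A^-8 + 7*A^-12 - 6*A^-16 + 4*A^-20 - 3*A^-24 + A^-28.
Substitute A = t^(-1/4), i.e. A^e → t^(-e/4): V(t) = t^7 - 3*t^6 + 4*t^5 - 6*t^4 + 7*t^3 - 6*t^2 + 6*t - 3 + 2*t^-1 - t^-2

Answer: t^7 - 3*t^6 + 4*t^5 - 6*t^4 + 7*t^3 - 6*t^2 + 6*t - 3 + 2*t^-1 - t^-2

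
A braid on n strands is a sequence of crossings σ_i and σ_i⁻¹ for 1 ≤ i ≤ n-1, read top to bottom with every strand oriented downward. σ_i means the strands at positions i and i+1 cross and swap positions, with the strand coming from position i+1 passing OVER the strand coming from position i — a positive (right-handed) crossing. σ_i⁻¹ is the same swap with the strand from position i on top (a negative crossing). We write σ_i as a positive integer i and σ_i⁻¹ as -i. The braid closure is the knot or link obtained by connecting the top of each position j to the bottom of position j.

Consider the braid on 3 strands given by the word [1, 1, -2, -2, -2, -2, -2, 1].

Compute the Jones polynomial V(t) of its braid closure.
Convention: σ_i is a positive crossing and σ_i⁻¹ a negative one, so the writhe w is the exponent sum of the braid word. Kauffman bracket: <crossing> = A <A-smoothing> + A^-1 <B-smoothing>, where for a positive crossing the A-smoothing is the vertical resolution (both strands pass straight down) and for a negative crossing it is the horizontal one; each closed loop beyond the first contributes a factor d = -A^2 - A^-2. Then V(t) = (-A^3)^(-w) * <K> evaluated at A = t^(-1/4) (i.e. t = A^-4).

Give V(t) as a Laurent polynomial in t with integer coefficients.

-t^2 + t - 1 + 3*t^-1 - 2*t^-2 + 3*t^-3 - 2*t^-4 + t^-5 - t^-6

Derivation:
Braid: s1 s1 s2^-1 s2^-1 s2^-1 s2^-1 s2^-1 s1 on 3 strands, 8 crossings.
Writhe w = (#positive) - (#negative) = 3 - 5 = -2.
Computing the Kauffman bracket via state sum. There are 2^8 = 256 states.
For each crossing: s=0 is the vertical smoothing, s=1 horizontal. Crossing k contributes A^(sign_k * (1 - 2*s_k)); loop factor d = -A^2 - A^-2.
Tabulate the states by total A-exponent and number of loops L (A-exp: L × count):
  A^8: L=6 ×1
  A^6: L=5 ×8
  A^4: L=4 ×25, L=6 ×3
  A^2: L=3 ×40, L=5 ×15, L=7 ×1
  A^0: L=2 ×35, L=4 ×30, L=6 ×5
  A^-2: L=1 ×15, L=3 ×31, L=5 ×10
  A^-4: L=2 ×18, L=4 ×10
  A^-6: L=3 ×8
  A^-8: L=4 ×1
Each group contributes A^e * Σ count * d^(L-1):
Powers of d = -A^2 - A^-2: d^2 = A^4 + 2 + A^-4; d^3 = -A^6 - 3*A^2 - 3*A^-2 - A^-6; d^4 = A^8 + 4*A^4 + 6 + 4*A^-4 + A^-8; d^5 = -A^10 - 5*A^6 - 10*A^2 - 10*A^-2 - 5*A^-6 - A^-10; d^6 = A^12 + 6*A^8 + 15*A^4 + 20 + 15*A^-4 + 6*A^-8 + A^-12.
  A^8 * (d^5) = -A^18 - 5*A^14 - 10*A^10 - 10*A^6 - 5*A^2 - A^-2
  A^6 * (8*d^4) = 8*A^14 + 32*A^10 + 48*A^6 + 32*A^2 + 8*A^-2
  A^4 * (25*d^3 + 3*d^5) = -3*A^14 - 40*A^10 - 105*A^6 - 105*A^2 - 40*A^-2 - 3*A^-6
  A^2 * (40*d^2 + 15*d^4 + d^6) = A^14 + 21*A^10 + 115*A^6 + 190*A^2 + 115*A^-2 + 21*A^-6 + A^-10
  A^0 * (35*d + 30*d^3 + 5*d^5) = -5*A^10 - 55*A^6 - 175*A^2 - 175*A^-2 - 55*A^-6 - 5*A^-10
  A^-2 * (15 + 31*d^2 + 10*d^4) = 10*A^6 + 71*A^2 + 137*A^-2 + 71*A^-6 + 10*A^-10
  A^-4 * (18*d + 10*d^3) = -10*A^2 - 48*A^-2 - 48*A^-6 - 10*A^-10
  A^-6 * (8*d^2) = 8*A^-2 + 16*A^-6 + 8*A^-10
  A^-8 * (d^3) = -A^-2 - 3*A^-6 - 3*A^-10 - A^-14
Summing the groups: <K> = -A^18 + A^14 - 2*A^10 + 3*A^6 - 2*A^2 + 3*A^-2 - A^-6 + A^-10 - A^-14
Normalise by the writhe: (-A^3)^(-w) = (-A^3)^(2) = A^6, so f(A) = A^6 * <K> = -A^24 + A^20 - 2*A^16 + 3*A^12 - 2*A^8 + 3*A^4 - 1 + A^-4 - A^-8.
Substitute A = t^(-1/4), i.e. A^e → t^(-e/4): V(t) = -t^2 + t - 1 + 3*t^-1 - 2*t^-2 + 3*t^-3 - 2*t^-4 + t^-5 - t^-6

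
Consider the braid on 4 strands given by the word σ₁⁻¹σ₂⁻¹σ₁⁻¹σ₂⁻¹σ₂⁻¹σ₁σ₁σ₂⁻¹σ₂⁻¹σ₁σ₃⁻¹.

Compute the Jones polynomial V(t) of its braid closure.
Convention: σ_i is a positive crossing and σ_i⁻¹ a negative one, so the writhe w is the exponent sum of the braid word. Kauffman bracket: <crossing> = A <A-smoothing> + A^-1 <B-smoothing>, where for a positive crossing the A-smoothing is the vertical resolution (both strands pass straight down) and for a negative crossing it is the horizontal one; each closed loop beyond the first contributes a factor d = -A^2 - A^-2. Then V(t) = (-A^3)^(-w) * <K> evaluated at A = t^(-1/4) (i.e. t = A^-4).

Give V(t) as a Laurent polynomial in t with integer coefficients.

t^-1 - t^-2 + 2*t^-3 - t^-4 + t^-5 - t^-6

Derivation:
The presented braid s1^-1 s2^-1 s1^-1 s2^-1 s2^-1 s1 s1 s2^-1 s2^-1 s1 s3^-1 on 4 strands reduces by inverse Markov moves (closure unchanged at each step):
  Destabilize: the word has the form β·s3^-1 where s3^-1 occurs only as the final letter (β ∈ B_3); drop it and the last strand → 3 strands.
  Deconjugate: the word is γ·β·γ⁻¹ with γ = s1^-1 (prefix) and γ⁻¹ = s1 (suffix); strip both.
Reduced to β = s2^-1 s1^-1 s2^-1 s2^-1 s1 s1 s2^-1 s2^-1 on 3 strands, 8 crossings.
Compute on β:
Braid: s2^-1 s1^-1 s2^-1 s2^-1 s1 s1 s2^-1 s2^-1 on 3 strands, 8 crossings.
Writhe w = (#positive) - (#negative) = 2 - 6 = -4.
Enumerate smoothing states for the bracket polynomial. There are 2^8 = 256 states.
Each crossing splits two ways (0=vertical, 1=horizontal). The state's weight is A^(#A-smoothings - #B-smoothings) * d^(loops - 1).
Tabulate the states by total A-exponent and number of loops L (A-exp: L × count):
  A^8: L=5 ×1
  A^6: L=4 ×7, L=6 ×1
  A^4: L=3 ×20, L=5 ×8
  A^2: L=2 ×28, L=4 ×27, L=6 ×1
  A^0: L=1 ×17, L=3 ×47, L=5 ×6
  A^-2: L=2 ×42, L=4 ×14
  A^-4: L=1 ×10, L=3 ×18
  A^-6: L=2 ×7, L=4 ×1
  A^-8: L=3 ×1
Each group contributes A^e * Σ count * d^(L-1):
Powers of d = -A^2 - A^-2: d^2 = A^4 + 2 + A^-4; d^3 = -A^6 - 3*A^2 - 3*A^-2 - A^-6; d^4 = A^8 + 4*A^4 + 6 + 4*A^-4 + A^-8; d^5 = -A^10 - 5*A^6 - 10*A^2 - 10*A^-2 - 5*A^-6 - A^-10.
  A^8 * (d^4) = A^16 + 4*A^12 + 6*A^8 + 4*A^4 + 1
  A^6 * (7*d^3 + d^5) = -A^16 - 12*A^12 - 31*A^8 - 31*A^4 - 12 - A^-4
  A^4 * (20*d^2 + 8*d^4) = 8*A^12 + 52*A^8 + 88*A^4 + 52 + 8*A^-4
  A^2 * (28*d + 27*d^3 + d^5) = -A^12 - 32*A^8 - 119*A^4 - 119 - 32*A^-4 - A^-8
  A^0 * (17 + 47*d^2 + 6*d^4) = 6*A^8 + 71*A^4 + 147 + 71*A^-4 + 6*A^-8
  A^-2 * (42*d + 14*d^3) = -14*A^4 - 84 - 84*A^-4 - 14*A^-8
  A^-4 * (10 + 18*d^2) = 18 + 46*A^-4 + 18*A^-8
  A^-6 * (7*d + d^3) = -1 - 10*A^-4 - 10*A^-8 - A^-12
  A^-8 * (d^2) = A^-4 + 2*A^-8 + A^-12
Summing the groups: <K> = -A^12 + A^8 - A^4 + 2 - A^-4 + A^-8
Normalise by the writhe: (-A^3)^(-w) = (-A^3)^(4) = A^12, so f(A) = A^12 * <K> = -A^24 + A^20 - A^16 + 2*A^12 - A^8 + A^4.
Substitute A = t^(-1/4), i.e. A^e → t^(-e/4): V(t) = t^-1 - t^-2 + 2*t^-3 - t^-4 + t^-5 - t^-6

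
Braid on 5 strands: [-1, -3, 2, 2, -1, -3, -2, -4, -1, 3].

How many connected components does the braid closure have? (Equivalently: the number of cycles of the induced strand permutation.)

1

Derivation:
Track the strand permutation on 5 strands, starting from identity.
  step 1: s1^-1 swaps positions 1,2 -> [2 1 3 4 5]
  step 2: s3^-1 swaps positions 3,4 -> [2 1 4 3 5]
  step 3: s2 swaps positions 2,3 -> [2 4 1 3 5]
  step 4: s2 swaps positions 2,3 -> [2 1 4 3 5]
  step 5: s1^-1 swaps positions 1,2 -> [1 2 4 3 5]
  step 6: s3^-1 swaps positions 3,4 -> [1 2 3 4 5]
  step 7: s2^-1 swaps positions 2,3 -> [1 3 2 4 5]
  step 8: s4^-1 swaps positions 4,5 -> [1 3 2 5 4]
  step 9: s1^-1 swaps positions 1,2 -> [3 1 2 5 4]
  step 10: s3 swaps positions 3,4 -> [3 1 5 2 4]
Final permutation (position -> original strand): [3 1 5 2 4]
Closure components = cycle count of this permutation = 1.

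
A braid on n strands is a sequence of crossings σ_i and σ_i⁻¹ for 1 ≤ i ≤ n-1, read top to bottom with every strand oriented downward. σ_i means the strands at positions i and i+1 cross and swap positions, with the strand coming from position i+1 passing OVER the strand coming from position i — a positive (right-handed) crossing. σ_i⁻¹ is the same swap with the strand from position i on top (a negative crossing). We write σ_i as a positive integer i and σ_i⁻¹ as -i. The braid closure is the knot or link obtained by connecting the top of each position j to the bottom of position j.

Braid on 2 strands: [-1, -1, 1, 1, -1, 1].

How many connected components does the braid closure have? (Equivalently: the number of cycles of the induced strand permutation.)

Track the strand permutation on 2 strands, starting from identity.
  step 1: s1^-1 swaps positions 1,2 -> [2 1]
  step 2: s1^-1 swaps positions 1,2 -> [1 2]
  step 3: s1 swaps positions 1,2 -> [2 1]
  step 4: s1 swaps positions 1,2 -> [1 2]
  step 5: s1^-1 swaps positions 1,2 -> [2 1]
  step 6: s1 swaps positions 1,2 -> [1 2]
Final permutation (position -> original strand): [1 2]
Closure components = cycle count of this permutation = 2.

Answer: 2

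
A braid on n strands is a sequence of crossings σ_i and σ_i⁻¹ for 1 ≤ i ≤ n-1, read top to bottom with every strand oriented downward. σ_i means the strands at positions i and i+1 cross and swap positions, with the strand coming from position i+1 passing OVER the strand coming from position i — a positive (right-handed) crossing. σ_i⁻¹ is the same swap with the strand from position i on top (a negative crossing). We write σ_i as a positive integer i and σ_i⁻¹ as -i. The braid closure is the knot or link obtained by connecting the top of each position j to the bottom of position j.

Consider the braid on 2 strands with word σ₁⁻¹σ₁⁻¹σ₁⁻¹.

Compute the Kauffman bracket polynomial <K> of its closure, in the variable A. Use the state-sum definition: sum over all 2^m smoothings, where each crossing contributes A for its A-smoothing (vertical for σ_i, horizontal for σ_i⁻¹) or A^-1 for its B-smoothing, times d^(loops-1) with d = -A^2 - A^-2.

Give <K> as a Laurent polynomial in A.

Braid: s1^-1 s1^-1 s1^-1 on 2 strands, 3 crossings.
Writhe w = (#positive) - (#negative) = 0 - 3 = -3.
State-sum expansion of <K>. There are 2^3 = 8 states.
Smooth each crossing (0=||, 1=⌣⌢); contribution A^(Σ sign_k(1-2s_k)) * d^(L-1).
  state 000: A-exp=-3, loops=2, term = A^-3 * d^1
  state 001: A-exp=-1, loops=1, term = A^-1 * d^0
  state 010: A-exp=-1, loops=1, term = A^-1 * d^0
  state 011: A-exp=+1, loops=2, term = A^1 * d^1
  state 100: A-exp=-1, loops=1, term = A^-1 * d^0
  state 101: A-exp=+1, loops=2, term = A^1 * d^1
  state 110: A-exp=+1, loops=2, term = A^1 * d^1
  state 111: A-exp=+3, loops=3, term = A^3 * d^2
Collect the terms by A-exponent (count of states per loop number):
Powers of d = -A^2 - A^-2: d^2 = A^4 + 2 + A^-4.
  A^3 * (d^2) = A^7 + 2*A^3 + A^-1
  A^1 * (3*d) = -3*A^3 - 3*A^-1
  A^-1 * (3) = 3*A^-1
  A^-3 * (d) = -A^-1 - A^-5
Summing the groups: <K> = A^7 - A^3 - A^-5

Answer: A^7 - A^3 - A^-5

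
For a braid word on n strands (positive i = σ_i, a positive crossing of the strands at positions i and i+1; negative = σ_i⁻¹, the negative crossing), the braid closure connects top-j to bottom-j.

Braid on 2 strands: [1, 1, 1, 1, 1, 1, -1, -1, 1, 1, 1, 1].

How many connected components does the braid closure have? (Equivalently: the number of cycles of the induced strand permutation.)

Track the strand permutation on 2 strands, starting from identity.
  step 1: s1 swaps positions 1,2 -> [2 1]
  step 2: s1 swaps positions 1,2 -> [1 2]
  step 3: s1 swaps positions 1,2 -> [2 1]
  step 4: s1 swaps positions 1,2 -> [1 2]
  step 5: s1 swaps positions 1,2 -> [2 1]
  step 6: s1 swaps positions 1,2 -> [1 2]
  step 7: s1^-1 swaps positions 1,2 -> [2 1]
  step 8: s1^-1 swaps positions 1,2 -> [1 2]
  step 9: s1 swaps positions 1,2 -> [2 1]
  step 10: s1 swaps positions 1,2 -> [1 2]
  step 11: s1 swaps positions 1,2 -> [2 1]
  step 12: s1 swaps positions 1,2 -> [1 2]
Final permutation (position -> original strand): [1 2]
Closure components = cycle count of this permutation = 2.

Answer: 2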